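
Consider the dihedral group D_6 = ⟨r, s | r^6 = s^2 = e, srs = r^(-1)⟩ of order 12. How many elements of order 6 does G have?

2

The elements of order 6 are: r, r^5.
That's 2.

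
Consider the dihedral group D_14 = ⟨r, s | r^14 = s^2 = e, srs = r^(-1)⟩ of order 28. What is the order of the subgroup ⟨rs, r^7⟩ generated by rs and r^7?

4

|⟨rs⟩| = 2 and |⟨r^7⟩| = 2, so |H| is a multiple of lcm(2, 2) = 2 and divides |G| = 28.
Closing under the operation: H = {e, r^7, rs, r^8s}, so |H| = 4.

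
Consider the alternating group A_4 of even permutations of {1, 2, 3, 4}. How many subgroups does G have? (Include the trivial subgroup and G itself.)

10

|G| = 12, so by Lagrange every subgroup order divides 12. Divisors: 1, 2, 3, 4, 6, 12.
Subgroups by order — order 1: 1; order 2: 3; order 3: 4; order 4: 1; order 6: 0; order 12: 1.
Total: 1 + 3 + 4 + 1 + 0 + 1 = 10.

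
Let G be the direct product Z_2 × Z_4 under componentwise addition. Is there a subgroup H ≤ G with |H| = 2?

Yes

2 | 8. A subgroup of order 2 is {(0,0), (0,2)}.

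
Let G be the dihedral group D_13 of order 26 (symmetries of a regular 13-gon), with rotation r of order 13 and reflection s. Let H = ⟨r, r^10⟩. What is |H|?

13

|⟨r⟩| = 13 and |⟨r^10⟩| = 13, so |H| is a multiple of lcm(13, 13) = 13 and divides |G| = 26.
Closing under the operation: H = {e, r, r^2, r^3, r^4, r^5, r^6, r^7, r^8, r^9, r^10, r^11, r^12}, so |H| = 13.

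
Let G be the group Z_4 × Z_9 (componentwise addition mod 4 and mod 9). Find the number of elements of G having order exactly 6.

2

An element (a,b) has order lcm(ord(a), ord(b)); count pairs with lcm equal to 6.
Enumerating gives 2 such elements.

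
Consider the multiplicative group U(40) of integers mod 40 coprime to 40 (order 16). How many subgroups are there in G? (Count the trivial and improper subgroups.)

27

|G| = 16, so by Lagrange every subgroup order divides 16. Divisors: 1, 2, 4, 8, 16.
Subgroups by order — order 1: 1; order 2: 7; order 4: 11; order 8: 7; order 16: 1.
Total: 1 + 7 + 11 + 7 + 1 = 27.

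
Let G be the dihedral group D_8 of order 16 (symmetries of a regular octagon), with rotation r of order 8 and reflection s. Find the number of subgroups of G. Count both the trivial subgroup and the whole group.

19

|G| = 16, so by Lagrange every subgroup order divides 16. Divisors: 1, 2, 4, 8, 16.
Subgroups by order — order 1: 1; order 2: 9; order 4: 5; order 8: 3; order 16: 1.
Total: 1 + 9 + 5 + 3 + 1 = 19.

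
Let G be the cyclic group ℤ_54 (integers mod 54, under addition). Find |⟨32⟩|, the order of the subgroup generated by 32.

27

In ℤ_54, the order of an element a is n/gcd(a, n).
gcd(32, 54) = 2, so |⟨32⟩| = 54/2 = 27.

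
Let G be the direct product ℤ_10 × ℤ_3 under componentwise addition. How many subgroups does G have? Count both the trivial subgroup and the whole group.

|G| = 30, so by Lagrange every subgroup order divides 30. Divisors: 1, 2, 3, 5, 6, 10, 15, 30.
Subgroups by order — order 1: 1; order 2: 1; order 3: 1; order 5: 1; order 6: 1; order 10: 1; order 15: 1; order 30: 1.
Total: 1 + 1 + 1 + 1 + 1 + 1 + 1 + 1 = 8.

8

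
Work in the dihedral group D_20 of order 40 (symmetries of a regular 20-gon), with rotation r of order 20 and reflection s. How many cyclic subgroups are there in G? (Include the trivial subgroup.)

26

Each element a generates a cyclic subgroup ⟨a⟩; distinct elements may generate the same one (a cyclic group of order d has φ(d) generators).
Cyclic subgroups by order — order 1: 1; order 2: 21; order 4: 1; order 5: 1; order 10: 1; order 20: 1.
Total: 26.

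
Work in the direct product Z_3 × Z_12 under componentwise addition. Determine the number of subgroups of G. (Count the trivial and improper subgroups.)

|G| = 36, so by Lagrange every subgroup order divides 36. Divisors: 1, 2, 3, 4, 6, 9, 12, 18, 36.
Subgroups by order — order 1: 1; order 2: 1; order 3: 4; order 4: 1; order 6: 4; order 9: 1; order 12: 4; order 18: 1; order 36: 1.
Total: 1 + 1 + 4 + 1 + 4 + 1 + 4 + 1 + 1 = 18.

18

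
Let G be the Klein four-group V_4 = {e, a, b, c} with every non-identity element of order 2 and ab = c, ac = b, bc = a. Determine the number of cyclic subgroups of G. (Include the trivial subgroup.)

Each element a generates a cyclic subgroup ⟨a⟩; distinct elements may generate the same one (a cyclic group of order d has φ(d) generators).
Cyclic subgroups by order — order 1: 1; order 2: 3.
Total: 4.

4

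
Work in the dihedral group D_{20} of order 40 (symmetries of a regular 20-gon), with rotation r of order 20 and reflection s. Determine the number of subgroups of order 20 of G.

|G| = 40 and 20 | 40, so subgroups of order 20 are possible by Lagrange.
The subgroups of order 20 are: {e, r, r^2, r^3, r^4, r^5, r^6, r^7, r^8, r^9, r^10, r^11, r^12, r^13, r^14, r^15, r^16, r^17, r^18, r^19}; {e, r^2, r^4, r^6, r^8, r^10, r^12, r^14, r^16, r^18, s, r^2s, r^4s, r^6s, r^8s, r^10s, r^12s, r^14s, r^16s, r^18s}; {e, r^2, r^4, r^6, r^8, r^10, r^12, r^14, r^16, r^18, rs, r^3s, r^5s, r^7s, r^9s, r^11s, r^13s, r^15s, r^17s, r^19s}.
So G has 3 subgroups of order 20.

3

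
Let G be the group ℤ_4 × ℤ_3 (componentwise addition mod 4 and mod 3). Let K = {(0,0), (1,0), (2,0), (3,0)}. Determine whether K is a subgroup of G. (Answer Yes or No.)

Yes

|K| = 4 divides |G| = 12, consistent with Lagrange.
K contains the identity, every element's inverse is in K, and K is closed under +: it is a subgroup.
In fact K = ⟨(1,0)⟩.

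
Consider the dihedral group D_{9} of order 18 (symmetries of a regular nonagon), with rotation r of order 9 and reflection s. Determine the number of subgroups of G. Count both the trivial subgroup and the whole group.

|G| = 18, so by Lagrange every subgroup order divides 18. Divisors: 1, 2, 3, 6, 9, 18.
Subgroups by order — order 1: 1; order 2: 9; order 3: 1; order 6: 3; order 9: 1; order 18: 1.
Total: 1 + 9 + 1 + 3 + 1 + 1 = 16.

16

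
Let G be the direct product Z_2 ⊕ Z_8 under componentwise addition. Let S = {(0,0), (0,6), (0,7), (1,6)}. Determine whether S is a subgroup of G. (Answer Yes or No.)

(0,7) ∈ S but its inverse (0,1) ∉ S, so S is not a subgroup.

No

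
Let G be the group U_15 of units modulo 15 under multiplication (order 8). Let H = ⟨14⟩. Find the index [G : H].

4

|⟨14⟩| = 2 and |G| = 8.
By Lagrange, [G : H] = |G|/|H| = 8/2 = 4.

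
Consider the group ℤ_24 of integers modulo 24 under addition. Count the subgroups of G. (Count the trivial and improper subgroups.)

A cyclic group of order 24 has exactly one subgroup for each divisor of 24.
Divisors of 24: 1, 2, 3, 4, 6, 8, 12, 24.
So ℤ_24 has 8 subgroups.

8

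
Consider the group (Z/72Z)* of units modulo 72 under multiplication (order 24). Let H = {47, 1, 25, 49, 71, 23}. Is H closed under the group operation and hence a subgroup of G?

Yes

|H| = 6 divides |G| = 24, consistent with Lagrange.
H contains the identity, every element's inverse is in H, and H is closed under ·: it is a subgroup.
In fact H = ⟨23⟩.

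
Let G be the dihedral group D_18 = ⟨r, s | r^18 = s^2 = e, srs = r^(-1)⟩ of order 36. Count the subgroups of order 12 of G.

3

|G| = 36 and 12 | 36, so subgroups of order 12 are possible by Lagrange.
The subgroups of order 12 are: {e, r^3, r^6, r^9, r^12, r^15, rs, r^4s, r^7s, r^10s, r^13s, r^16s}; {e, r^3, r^6, r^9, r^12, r^15, r^2s, r^5s, r^8s, r^11s, r^14s, r^17s}; {e, r^3, r^6, r^9, r^12, r^15, s, r^3s, r^6s, r^9s, r^12s, r^15s}.
So G has 3 subgroups of order 12.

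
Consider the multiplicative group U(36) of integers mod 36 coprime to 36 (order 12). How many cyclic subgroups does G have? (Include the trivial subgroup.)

Group the elements of G by the cyclic subgroup they generate; each cyclic subgroup of order d accounts for φ(d) elements.
Cyclic subgroups by order — order 1: 1; order 2: 3; order 3: 1; order 6: 3.
Total: 8.

8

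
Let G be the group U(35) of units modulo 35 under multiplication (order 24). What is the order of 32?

12

Compute successive powers of 32 mod 35: 32, 9, 8, 11, 2, 29, 18, 16, …; 32^12 ≡ 1 (mod 35).
So |⟨32⟩| = 12.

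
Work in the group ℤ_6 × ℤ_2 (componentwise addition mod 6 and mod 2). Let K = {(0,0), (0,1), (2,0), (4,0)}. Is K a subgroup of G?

No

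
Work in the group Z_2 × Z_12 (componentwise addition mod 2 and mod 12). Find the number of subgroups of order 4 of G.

|G| = 24 and 4 | 24, so subgroups of order 4 are possible by Lagrange.
The subgroups of order 4 are: {(0,0), (0,3), (0,6), (0,9)}; {(0,0), (0,6), (1,0), (1,6)}; {(0,0), (0,6), (1,3), (1,9)}.
So G has 3 subgroups of order 4.

3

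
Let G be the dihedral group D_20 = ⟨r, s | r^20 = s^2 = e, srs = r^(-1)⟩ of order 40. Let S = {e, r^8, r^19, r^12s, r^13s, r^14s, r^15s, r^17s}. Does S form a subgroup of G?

No

r^8 ∈ S but its inverse r^12 ∉ S, so S is not a subgroup.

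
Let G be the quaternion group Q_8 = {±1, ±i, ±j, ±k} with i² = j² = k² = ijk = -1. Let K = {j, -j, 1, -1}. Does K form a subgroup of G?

Yes

|K| = 4 divides |G| = 8, consistent with Lagrange.
K contains the identity, every element's inverse is in K, and K is closed under ·: it is a subgroup.
In fact K = ⟨j⟩.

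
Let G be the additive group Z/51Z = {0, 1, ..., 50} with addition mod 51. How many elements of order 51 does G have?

In a cyclic group of order 51, the number of elements of order d (for d | 51) is φ(d).
φ(51) = 32.

32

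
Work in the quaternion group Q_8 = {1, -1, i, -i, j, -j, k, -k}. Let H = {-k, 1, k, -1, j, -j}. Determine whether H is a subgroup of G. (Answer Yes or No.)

|H| = 6 does not divide |G| = 8, so by Lagrange H is not a subgroup.

No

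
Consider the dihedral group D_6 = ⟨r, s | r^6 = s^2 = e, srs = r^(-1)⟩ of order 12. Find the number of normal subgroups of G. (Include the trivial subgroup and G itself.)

G has 16 subgroups. Checking conjugation-invariance by order — order 1: 1/1 normal; order 2: 1/7 normal; order 3: 1/1 normal; order 4: 0/3 normal; order 6: 3/3 normal; order 12: 1/1 normal.
Total normal subgroups: 7.

7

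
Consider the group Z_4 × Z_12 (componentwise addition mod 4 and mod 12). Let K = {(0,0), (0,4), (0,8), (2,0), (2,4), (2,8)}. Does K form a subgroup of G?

Yes

|K| = 6 divides |G| = 48, consistent with Lagrange.
K contains the identity, every element's inverse is in K, and K is closed under +: it is a subgroup.
In fact K = ⟨(2,4)⟩.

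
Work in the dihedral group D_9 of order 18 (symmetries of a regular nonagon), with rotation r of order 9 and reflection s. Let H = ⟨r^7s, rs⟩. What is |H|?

|⟨r^7s⟩| = 2 and |⟨rs⟩| = 2, so |H| is a multiple of lcm(2, 2) = 2 and divides |G| = 18.
Closing under the operation: H = {e, r^3, r^6, rs, r^4s, r^7s}, so |H| = 6.

6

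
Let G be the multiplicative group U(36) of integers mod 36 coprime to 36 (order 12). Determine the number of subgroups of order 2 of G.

|G| = 12 and 2 | 12, so subgroups of order 2 are possible by Lagrange.
The subgroups of order 2 are: {1, 17}; {1, 19}; {1, 35}.
So G has 3 subgroups of order 2.

3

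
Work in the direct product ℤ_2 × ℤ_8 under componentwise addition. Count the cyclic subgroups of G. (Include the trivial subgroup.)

8

Each element a generates a cyclic subgroup ⟨a⟩; distinct elements may generate the same one (a cyclic group of order d has φ(d) generators).
Cyclic subgroups by order — order 1: 1; order 2: 3; order 4: 2; order 8: 2.
Total: 8.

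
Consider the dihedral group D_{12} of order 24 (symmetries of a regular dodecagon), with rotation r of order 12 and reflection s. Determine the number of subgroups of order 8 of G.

3

|G| = 24 and 8 | 24, so subgroups of order 8 are possible by Lagrange.
The subgroups of order 8 are: {e, r^3, r^6, r^9, rs, r^4s, r^7s, r^10s}; {e, r^3, r^6, r^9, r^2s, r^5s, r^8s, r^11s}; {e, r^3, r^6, r^9, s, r^3s, r^6s, r^9s}.
So G has 3 subgroups of order 8.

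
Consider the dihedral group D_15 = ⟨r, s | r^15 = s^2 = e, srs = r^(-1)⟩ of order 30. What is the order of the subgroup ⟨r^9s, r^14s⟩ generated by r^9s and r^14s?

|⟨r^9s⟩| = 2 and |⟨r^14s⟩| = 2, so |H| is a multiple of lcm(2, 2) = 2 and divides |G| = 30.
Closing under the operation: H = {e, r^5, r^10, r^4s, r^9s, r^14s}, so |H| = 6.

6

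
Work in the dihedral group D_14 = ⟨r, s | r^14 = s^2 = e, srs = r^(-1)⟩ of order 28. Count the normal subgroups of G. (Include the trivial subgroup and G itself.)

G has 28 subgroups. Checking conjugation-invariance by order — order 1: 1/1 normal; order 2: 1/15 normal; order 4: 0/7 normal; order 7: 1/1 normal; order 14: 3/3 normal; order 28: 1/1 normal.
Total normal subgroups: 7.

7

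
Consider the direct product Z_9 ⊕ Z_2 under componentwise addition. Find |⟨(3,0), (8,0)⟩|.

9

|⟨(3,0)⟩| = 3 and |⟨(8,0)⟩| = 9, so |H| is a multiple of lcm(3, 9) = 9 and divides |G| = 18.
Closing under the operation: H = {(0,0), (1,0), (2,0), (3,0), (4,0), (5,0), (6,0), (7,0), (8,0)}, so |H| = 9.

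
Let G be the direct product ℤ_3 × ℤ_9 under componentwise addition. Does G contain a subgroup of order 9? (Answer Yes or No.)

9 | 27. A subgroup of order 9 is {(0,0), (0,1), (0,2), (0,3), (0,4), (0,5), (0,6), (0,7), (0,8)}.

Yes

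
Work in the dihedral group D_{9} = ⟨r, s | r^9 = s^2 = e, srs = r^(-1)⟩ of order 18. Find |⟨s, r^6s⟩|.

|⟨s⟩| = 2 and |⟨r^6s⟩| = 2, so |H| is a multiple of lcm(2, 2) = 2 and divides |G| = 18.
Closing under the operation: H = {e, r^3, r^6, s, r^3s, r^6s}, so |H| = 6.

6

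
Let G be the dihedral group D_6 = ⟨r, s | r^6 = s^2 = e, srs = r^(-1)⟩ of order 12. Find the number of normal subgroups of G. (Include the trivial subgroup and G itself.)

G has 16 subgroups. Checking conjugation-invariance by order — order 1: 1/1 normal; order 2: 1/7 normal; order 3: 1/1 normal; order 4: 0/3 normal; order 6: 3/3 normal; order 12: 1/1 normal.
Total normal subgroups: 7.

7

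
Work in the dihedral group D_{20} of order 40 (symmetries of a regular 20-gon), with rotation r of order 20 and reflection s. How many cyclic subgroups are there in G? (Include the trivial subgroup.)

Each element a generates a cyclic subgroup ⟨a⟩; distinct elements may generate the same one (a cyclic group of order d has φ(d) generators).
Cyclic subgroups by order — order 1: 1; order 2: 21; order 4: 1; order 5: 1; order 10: 1; order 20: 1.
Total: 26.

26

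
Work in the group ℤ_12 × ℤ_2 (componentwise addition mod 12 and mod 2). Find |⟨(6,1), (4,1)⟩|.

|⟨(6,1)⟩| = 2 and |⟨(4,1)⟩| = 6, so |H| is a multiple of lcm(2, 6) = 6 and divides |G| = 24.
Closing under the operation: H = {(0,0), (0,1), (2,0), (2,1), (4,0), (4,1), (6,0), (6,1), (8,0), (8,1), (10,0), (10,1)}, so |H| = 12.

12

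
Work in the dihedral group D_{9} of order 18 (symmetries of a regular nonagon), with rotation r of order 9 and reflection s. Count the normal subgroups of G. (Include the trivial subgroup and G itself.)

4

G has 16 subgroups. Checking conjugation-invariance by order — order 1: 1/1 normal; order 2: 0/9 normal; order 3: 1/1 normal; order 6: 0/3 normal; order 9: 1/1 normal; order 18: 1/1 normal.
Total normal subgroups: 4.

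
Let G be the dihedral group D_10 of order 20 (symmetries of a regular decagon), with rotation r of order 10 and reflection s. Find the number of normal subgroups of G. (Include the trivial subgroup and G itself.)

G has 22 subgroups. Checking conjugation-invariance by order — order 1: 1/1 normal; order 2: 1/11 normal; order 4: 0/5 normal; order 5: 1/1 normal; order 10: 3/3 normal; order 20: 1/1 normal.
Total normal subgroups: 7.

7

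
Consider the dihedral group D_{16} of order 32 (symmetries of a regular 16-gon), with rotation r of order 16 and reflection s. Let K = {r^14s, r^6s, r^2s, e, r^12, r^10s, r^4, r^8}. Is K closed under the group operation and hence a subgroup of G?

|K| = 8 divides |G| = 32, consistent with Lagrange.
K contains the identity, every element's inverse is in K, and K is closed under ·: it is a subgroup.

Yes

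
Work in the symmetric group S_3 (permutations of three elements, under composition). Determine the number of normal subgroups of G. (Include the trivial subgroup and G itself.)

3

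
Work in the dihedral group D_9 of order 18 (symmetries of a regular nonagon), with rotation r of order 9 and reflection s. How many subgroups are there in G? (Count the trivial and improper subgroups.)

|G| = 18, so by Lagrange every subgroup order divides 18. Divisors: 1, 2, 3, 6, 9, 18.
Subgroups by order — order 1: 1; order 2: 9; order 3: 1; order 6: 3; order 9: 1; order 18: 1.
Total: 1 + 9 + 1 + 3 + 1 + 1 = 16.

16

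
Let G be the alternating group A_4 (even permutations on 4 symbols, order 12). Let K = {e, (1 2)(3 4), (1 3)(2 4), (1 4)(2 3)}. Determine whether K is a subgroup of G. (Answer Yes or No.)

|K| = 4 divides |G| = 12, consistent with Lagrange.
K contains the identity, every element's inverse is in K, and K is closed under ∘: it is a subgroup.

Yes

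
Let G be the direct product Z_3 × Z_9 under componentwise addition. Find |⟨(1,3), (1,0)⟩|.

9

|⟨(1,3)⟩| = 3 and |⟨(1,0)⟩| = 3, so |H| is a multiple of lcm(3, 3) = 3 and divides |G| = 27.
Closing under the operation: H = {(0,0), (0,3), (0,6), (1,0), (1,3), (1,6), (2,0), (2,3), (2,6)}, so |H| = 9.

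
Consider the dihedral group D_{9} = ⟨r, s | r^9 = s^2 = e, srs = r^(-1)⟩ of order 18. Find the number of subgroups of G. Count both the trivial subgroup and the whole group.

16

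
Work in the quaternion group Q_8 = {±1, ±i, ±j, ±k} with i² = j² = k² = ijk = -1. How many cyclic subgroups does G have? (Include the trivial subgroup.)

Each element a generates a cyclic subgroup ⟨a⟩; distinct elements may generate the same one (a cyclic group of order d has φ(d) generators).
Cyclic subgroups by order — order 1: 1; order 2: 1; order 4: 3.
Total: 5.

5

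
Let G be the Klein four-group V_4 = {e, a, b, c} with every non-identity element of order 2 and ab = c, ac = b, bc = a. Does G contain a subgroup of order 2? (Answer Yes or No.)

2 | 4. A subgroup of order 2 is {e, a}.

Yes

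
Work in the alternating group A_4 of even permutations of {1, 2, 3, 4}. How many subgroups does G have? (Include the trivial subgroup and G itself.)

|G| = 12, so by Lagrange every subgroup order divides 12. Divisors: 1, 2, 3, 4, 6, 12.
Subgroups by order — order 1: 1; order 2: 3; order 3: 4; order 4: 1; order 6: 0; order 12: 1.
Total: 1 + 3 + 4 + 1 + 0 + 1 = 10.

10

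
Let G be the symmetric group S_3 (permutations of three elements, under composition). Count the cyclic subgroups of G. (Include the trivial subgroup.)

5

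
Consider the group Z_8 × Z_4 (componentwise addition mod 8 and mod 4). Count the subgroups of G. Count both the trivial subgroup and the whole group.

|G| = 32, so by Lagrange every subgroup order divides 32. Divisors: 1, 2, 4, 8, 16, 32.
Subgroups by order — order 1: 1; order 2: 3; order 4: 7; order 8: 7; order 16: 3; order 32: 1.
Total: 1 + 3 + 7 + 7 + 3 + 1 = 22.

22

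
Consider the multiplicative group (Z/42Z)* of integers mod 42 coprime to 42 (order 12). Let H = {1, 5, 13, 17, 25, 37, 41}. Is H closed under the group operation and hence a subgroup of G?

|H| = 7 does not divide |G| = 12, so by Lagrange H is not a subgroup.

No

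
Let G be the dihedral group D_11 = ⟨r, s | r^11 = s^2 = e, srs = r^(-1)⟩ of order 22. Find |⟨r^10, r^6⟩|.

11

|⟨r^10⟩| = 11 and |⟨r^6⟩| = 11, so |H| is a multiple of lcm(11, 11) = 11 and divides |G| = 22.
Closing under the operation: H = {e, r, r^2, r^3, r^4, r^5, r^6, r^7, r^8, r^9, r^10}, so |H| = 11.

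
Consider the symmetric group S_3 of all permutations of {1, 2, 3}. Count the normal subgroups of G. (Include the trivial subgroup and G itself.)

3

G has 6 subgroups. Checking conjugation-invariance by order — order 1: 1/1 normal; order 2: 0/3 normal; order 3: 1/1 normal; order 6: 1/1 normal.
Total normal subgroups: 3.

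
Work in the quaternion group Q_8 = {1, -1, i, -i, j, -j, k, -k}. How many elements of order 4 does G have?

The elements of order 4 are: i, -i, j, -j, k, -k.
That's 6.

6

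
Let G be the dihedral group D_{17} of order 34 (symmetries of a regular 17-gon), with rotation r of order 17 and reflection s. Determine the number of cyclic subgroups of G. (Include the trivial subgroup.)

19

A cyclic subgroup of order d is generated by each of its φ(d) elements of order d, so the cyclic subgroups of order d number (#elements of order d)/φ(d).
Cyclic subgroups by order — order 1: 1; order 2: 17; order 17: 1.
Total: 19.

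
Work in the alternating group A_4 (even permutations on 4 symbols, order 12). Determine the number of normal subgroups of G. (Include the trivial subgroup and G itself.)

3

G has 10 subgroups. Checking conjugation-invariance by order — order 1: 1/1 normal; order 2: 0/3 normal; order 3: 0/4 normal; order 4: 1/1 normal; order 12: 1/1 normal.
Total normal subgroups: 3.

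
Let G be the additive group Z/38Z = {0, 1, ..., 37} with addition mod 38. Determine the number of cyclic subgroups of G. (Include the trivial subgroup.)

4

Group the elements of G by the cyclic subgroup they generate; each cyclic subgroup of order d accounts for φ(d) elements.
Cyclic subgroups by order — order 1: 1; order 2: 1; order 19: 1; order 38: 1.
Total: 4.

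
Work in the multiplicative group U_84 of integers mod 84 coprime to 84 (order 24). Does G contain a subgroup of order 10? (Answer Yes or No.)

No

10 does not divide |G| = 24, so by Lagrange no subgroup of order 10 exists.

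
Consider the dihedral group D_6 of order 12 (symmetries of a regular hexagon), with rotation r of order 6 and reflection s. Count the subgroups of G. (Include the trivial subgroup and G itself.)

|G| = 12, so by Lagrange every subgroup order divides 12. Divisors: 1, 2, 3, 4, 6, 12.
Subgroups by order — order 1: 1; order 2: 7; order 3: 1; order 4: 3; order 6: 3; order 12: 1.
Total: 1 + 7 + 1 + 3 + 3 + 1 = 16.

16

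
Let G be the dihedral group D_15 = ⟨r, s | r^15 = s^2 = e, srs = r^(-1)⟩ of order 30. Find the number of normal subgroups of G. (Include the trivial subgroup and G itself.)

5

G has 28 subgroups. Checking conjugation-invariance by order — order 1: 1/1 normal; order 2: 0/15 normal; order 3: 1/1 normal; order 5: 1/1 normal; order 6: 0/5 normal; order 10: 0/3 normal; order 15: 1/1 normal; order 30: 1/1 normal.
Total normal subgroups: 5.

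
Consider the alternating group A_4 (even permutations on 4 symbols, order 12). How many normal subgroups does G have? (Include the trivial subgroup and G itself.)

3

G has 10 subgroups. Checking conjugation-invariance by order — order 1: 1/1 normal; order 2: 0/3 normal; order 3: 0/4 normal; order 4: 1/1 normal; order 12: 1/1 normal.
Total normal subgroups: 3.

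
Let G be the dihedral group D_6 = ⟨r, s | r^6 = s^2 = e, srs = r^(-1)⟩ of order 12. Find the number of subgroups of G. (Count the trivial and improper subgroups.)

16

|G| = 12, so by Lagrange every subgroup order divides 12. Divisors: 1, 2, 3, 4, 6, 12.
Subgroups by order — order 1: 1; order 2: 7; order 3: 1; order 4: 3; order 6: 3; order 12: 1.
Total: 1 + 7 + 1 + 3 + 3 + 1 = 16.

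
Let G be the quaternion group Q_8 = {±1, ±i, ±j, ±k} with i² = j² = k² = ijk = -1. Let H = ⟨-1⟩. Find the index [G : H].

4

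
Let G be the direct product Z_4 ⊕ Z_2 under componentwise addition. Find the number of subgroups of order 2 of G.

|G| = 8 and 2 | 8, so subgroups of order 2 are possible by Lagrange.
The subgroups of order 2 are: {(0,0), (0,1)}; {(0,0), (2,0)}; {(0,0), (2,1)}.
So G has 3 subgroups of order 2.

3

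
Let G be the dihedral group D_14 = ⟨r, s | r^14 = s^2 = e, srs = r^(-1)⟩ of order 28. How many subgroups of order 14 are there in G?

3

|G| = 28 and 14 | 28, so subgroups of order 14 are possible by Lagrange.
The subgroups of order 14 are: {e, r, r^2, r^3, r^4, r^5, r^6, r^7, r^8, r^9, r^10, r^11, r^12, r^13}; {e, r^2, r^4, r^6, r^8, r^10, r^12, s, r^2s, r^4s, r^6s, r^8s, r^10s, r^12s}; {e, r^2, r^4, r^6, r^8, r^10, r^12, rs, r^3s, r^5s, r^7s, r^9s, r^11s, r^13s}.
So G has 3 subgroups of order 14.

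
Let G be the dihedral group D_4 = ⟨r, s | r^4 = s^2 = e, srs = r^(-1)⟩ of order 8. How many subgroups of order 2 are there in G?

|G| = 8 and 2 | 8, so subgroups of order 2 are possible by Lagrange.
The subgroups of order 2 are: {e, r^2}; {e, r^2s}; {e, r^3s}; {e, rs}; … (5 in all).
So G has 5 subgroups of order 2.

5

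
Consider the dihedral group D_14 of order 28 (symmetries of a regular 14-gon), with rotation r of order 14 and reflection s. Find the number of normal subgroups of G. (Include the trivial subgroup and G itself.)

7

G has 28 subgroups. Checking conjugation-invariance by order — order 1: 1/1 normal; order 2: 1/15 normal; order 4: 0/7 normal; order 7: 1/1 normal; order 14: 3/3 normal; order 28: 1/1 normal.
Total normal subgroups: 7.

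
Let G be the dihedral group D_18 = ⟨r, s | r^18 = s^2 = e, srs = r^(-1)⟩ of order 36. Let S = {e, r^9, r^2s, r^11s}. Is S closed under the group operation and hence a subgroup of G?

|S| = 4 divides |G| = 36, consistent with Lagrange.
S contains the identity, every element's inverse is in S, and S is closed under ·: it is a subgroup.

Yes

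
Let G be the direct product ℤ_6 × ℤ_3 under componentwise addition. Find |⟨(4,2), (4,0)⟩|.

9

|⟨(4,2)⟩| = 3 and |⟨(4,0)⟩| = 3, so |H| is a multiple of lcm(3, 3) = 3 and divides |G| = 18.
Closing under the operation: H = {(0,0), (0,1), (0,2), (2,0), (2,1), (2,2), (4,0), (4,1), (4,2)}, so |H| = 9.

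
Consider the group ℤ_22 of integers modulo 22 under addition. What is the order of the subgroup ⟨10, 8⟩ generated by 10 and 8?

11

|⟨10⟩| = 11 and |⟨8⟩| = 11, so |H| is a multiple of lcm(11, 11) = 11 and divides |G| = 22.
Closing under the operation: H = {0, 2, 4, 6, 8, 10, 12, 14, 16, 18, 20}, so |H| = 11.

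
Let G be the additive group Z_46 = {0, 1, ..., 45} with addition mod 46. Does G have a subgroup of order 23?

23 | 46. A subgroup of order 23 is {0, 2, 4, 6, 8, 10, 12, 14, 16, 18, 20, 22, 24, 26, 28, 30, 32, 34, 36, 38, 40, 42, 44}.

Yes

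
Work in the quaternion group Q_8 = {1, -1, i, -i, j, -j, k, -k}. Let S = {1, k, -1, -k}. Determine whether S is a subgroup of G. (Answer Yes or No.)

Yes

|S| = 4 divides |G| = 8, consistent with Lagrange.
S contains the identity, every element's inverse is in S, and S is closed under ·: it is a subgroup.
In fact S = ⟨-k⟩.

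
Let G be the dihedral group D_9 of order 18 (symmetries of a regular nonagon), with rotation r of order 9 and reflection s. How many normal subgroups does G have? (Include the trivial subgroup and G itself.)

G has 16 subgroups. Checking conjugation-invariance by order — order 1: 1/1 normal; order 2: 0/9 normal; order 3: 1/1 normal; order 6: 0/3 normal; order 9: 1/1 normal; order 18: 1/1 normal.
Total normal subgroups: 4.

4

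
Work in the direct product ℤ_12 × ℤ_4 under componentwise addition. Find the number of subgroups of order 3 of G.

|G| = 48 and 3 | 48, so subgroups of order 3 are possible by Lagrange.
The subgroups of order 3 are: {(0,0), (4,0), (8,0)}.
So G has 1 subgroup of order 3.

1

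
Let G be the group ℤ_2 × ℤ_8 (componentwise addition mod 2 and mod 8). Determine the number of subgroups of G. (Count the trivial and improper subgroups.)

11

|G| = 16, so by Lagrange every subgroup order divides 16. Divisors: 1, 2, 4, 8, 16.
Subgroups by order — order 1: 1; order 2: 3; order 4: 3; order 8: 3; order 16: 1.
Total: 1 + 3 + 3 + 3 + 1 = 11.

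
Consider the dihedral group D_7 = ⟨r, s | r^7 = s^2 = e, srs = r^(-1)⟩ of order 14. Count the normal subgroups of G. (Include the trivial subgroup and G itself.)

3

G has 10 subgroups. Checking conjugation-invariance by order — order 1: 1/1 normal; order 2: 0/7 normal; order 7: 1/1 normal; order 14: 1/1 normal.
Total normal subgroups: 3.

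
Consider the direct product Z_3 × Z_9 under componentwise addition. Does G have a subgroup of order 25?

No

25 does not divide |G| = 27, so by Lagrange no subgroup of order 25 exists.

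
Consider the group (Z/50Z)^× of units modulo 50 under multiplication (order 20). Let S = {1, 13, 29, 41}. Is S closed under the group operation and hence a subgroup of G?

No

41 ∈ S but its inverse 11 ∉ S, so S is not a subgroup.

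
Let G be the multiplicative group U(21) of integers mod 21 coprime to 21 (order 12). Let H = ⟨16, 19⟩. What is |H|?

|⟨16⟩| = 3 and |⟨19⟩| = 6, so |H| is a multiple of lcm(3, 6) = 6 and divides |G| = 12.
Closing under the operation: H = {1, 4, 10, 13, 16, 19}, so |H| = 6.

6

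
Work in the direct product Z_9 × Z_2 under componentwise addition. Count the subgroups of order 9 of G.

|G| = 18 and 9 | 18, so subgroups of order 9 are possible by Lagrange.
The subgroups of order 9 are: {(0,0), (1,0), (2,0), (3,0), (4,0), (5,0), (6,0), (7,0), (8,0)}.
So G has 1 subgroup of order 9.

1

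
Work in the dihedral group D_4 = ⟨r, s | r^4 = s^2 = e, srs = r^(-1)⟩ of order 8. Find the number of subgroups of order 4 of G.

3

|G| = 8 and 4 | 8, so subgroups of order 4 are possible by Lagrange.
The subgroups of order 4 are: {e, r, r^2, r^3}; {e, r^2, s, r^2s}; {e, r^2, rs, r^3s}.
So G has 3 subgroups of order 4.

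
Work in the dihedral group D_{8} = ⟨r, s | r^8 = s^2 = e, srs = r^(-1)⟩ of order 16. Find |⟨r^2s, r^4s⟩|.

8

|⟨r^2s⟩| = 2 and |⟨r^4s⟩| = 2, so |H| is a multiple of lcm(2, 2) = 2 and divides |G| = 16.
Closing under the operation: H = {e, r^2, r^4, r^6, s, r^2s, r^4s, r^6s}, so |H| = 8.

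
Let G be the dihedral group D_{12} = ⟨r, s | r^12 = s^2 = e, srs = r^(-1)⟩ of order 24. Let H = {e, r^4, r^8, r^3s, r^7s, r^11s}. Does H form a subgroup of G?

Yes

|H| = 6 divides |G| = 24, consistent with Lagrange.
H contains the identity, every element's inverse is in H, and H is closed under ·: it is a subgroup.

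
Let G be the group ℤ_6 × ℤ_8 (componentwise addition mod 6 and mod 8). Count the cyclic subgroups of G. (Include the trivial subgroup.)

16

Each element a generates a cyclic subgroup ⟨a⟩; distinct elements may generate the same one (a cyclic group of order d has φ(d) generators).
Cyclic subgroups by order — order 1: 1; order 2: 3; order 3: 1; order 4: 2; order 6: 3; order 8: 2; order 12: 2; order 24: 2.
Total: 16.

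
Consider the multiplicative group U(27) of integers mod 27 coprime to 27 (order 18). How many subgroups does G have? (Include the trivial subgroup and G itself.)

|G| = 18, so by Lagrange every subgroup order divides 18. Divisors: 1, 2, 3, 6, 9, 18.
Subgroups by order — order 1: 1; order 2: 1; order 3: 1; order 6: 1; order 9: 1; order 18: 1.
Total: 1 + 1 + 1 + 1 + 1 + 1 = 6.

6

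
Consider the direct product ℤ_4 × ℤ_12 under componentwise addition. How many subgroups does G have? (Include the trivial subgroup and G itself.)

|G| = 48, so by Lagrange every subgroup order divides 48. Divisors: 1, 2, 3, 4, 6, 8, 12, 16, 24, 48.
Subgroups by order — order 1: 1; order 2: 3; order 3: 1; order 4: 7; order 6: 3; order 8: 3; order 12: 7; order 16: 1; order 24: 3; order 48: 1.
Total: 1 + 3 + 1 + 7 + 3 + 3 + 7 + 1 + 3 + 1 = 30.

30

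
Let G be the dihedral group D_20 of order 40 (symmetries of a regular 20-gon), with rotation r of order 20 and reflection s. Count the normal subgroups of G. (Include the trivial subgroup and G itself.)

9

G has 48 subgroups. Checking conjugation-invariance by order — order 1: 1/1 normal; order 2: 1/21 normal; order 4: 1/11 normal; order 5: 1/1 normal; order 8: 0/5 normal; order 10: 1/5 normal; order 20: 3/3 normal; order 40: 1/1 normal.
Total normal subgroups: 9.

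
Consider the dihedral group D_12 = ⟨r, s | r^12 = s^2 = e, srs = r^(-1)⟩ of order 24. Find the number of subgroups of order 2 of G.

13

|G| = 24 and 2 | 24, so subgroups of order 2 are possible by Lagrange.
The subgroups of order 2 are: {e, r^10s}; {e, r^11s}; {e, r^2s}; {e, r^3s}; … (13 in all).
So G has 13 subgroups of order 2.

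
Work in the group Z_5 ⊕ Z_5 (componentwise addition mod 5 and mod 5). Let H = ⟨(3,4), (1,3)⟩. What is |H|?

|⟨(3,4)⟩| = 5 and |⟨(1,3)⟩| = 5, so |H| is a multiple of lcm(5, 5) = 5 and divides |G| = 25.
Closing under the operation: H = {(0,0), (1,3), (2,1), (3,4), (4,2)}, so |H| = 5.

5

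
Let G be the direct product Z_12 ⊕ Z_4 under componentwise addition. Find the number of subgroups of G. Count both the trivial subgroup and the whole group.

30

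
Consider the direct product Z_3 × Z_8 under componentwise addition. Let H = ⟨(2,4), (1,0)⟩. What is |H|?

|⟨(2,4)⟩| = 6 and |⟨(1,0)⟩| = 3, so |H| is a multiple of lcm(6, 3) = 6 and divides |G| = 24.
Closing under the operation: H = {(0,0), (0,4), (1,0), (1,4), (2,0), (2,4)}, so |H| = 6.

6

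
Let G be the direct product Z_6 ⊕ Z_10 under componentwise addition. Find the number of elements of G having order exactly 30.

An element (a,b) has order lcm(ord(a), ord(b)); count pairs with lcm equal to 30.
Enumerating gives 24 such elements.

24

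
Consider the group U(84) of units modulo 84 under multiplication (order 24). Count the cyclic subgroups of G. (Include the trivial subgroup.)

16

Group the elements of G by the cyclic subgroup they generate; each cyclic subgroup of order d accounts for φ(d) elements.
Cyclic subgroups by order — order 1: 1; order 2: 7; order 3: 1; order 6: 7.
Total: 16.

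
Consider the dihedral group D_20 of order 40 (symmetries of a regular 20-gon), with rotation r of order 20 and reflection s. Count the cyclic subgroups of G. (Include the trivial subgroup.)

Each element a generates a cyclic subgroup ⟨a⟩; distinct elements may generate the same one (a cyclic group of order d has φ(d) generators).
Cyclic subgroups by order — order 1: 1; order 2: 21; order 4: 1; order 5: 1; order 10: 1; order 20: 1.
Total: 26.

26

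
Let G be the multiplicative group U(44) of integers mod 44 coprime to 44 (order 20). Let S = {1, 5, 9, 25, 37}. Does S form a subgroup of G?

Yes

|S| = 5 divides |G| = 20, consistent with Lagrange.
S contains the identity, every element's inverse is in S, and S is closed under ·: it is a subgroup.
In fact S = ⟨5⟩.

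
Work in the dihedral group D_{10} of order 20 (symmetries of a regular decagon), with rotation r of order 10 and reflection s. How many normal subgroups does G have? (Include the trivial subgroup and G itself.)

7

G has 22 subgroups. Checking conjugation-invariance by order — order 1: 1/1 normal; order 2: 1/11 normal; order 4: 0/5 normal; order 5: 1/1 normal; order 10: 3/3 normal; order 20: 1/1 normal.
Total normal subgroups: 7.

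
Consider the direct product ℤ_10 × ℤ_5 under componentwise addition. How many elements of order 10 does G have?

24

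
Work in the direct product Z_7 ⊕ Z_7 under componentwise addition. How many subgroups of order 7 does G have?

8

|G| = 49 and 7 | 49, so subgroups of order 7 are possible by Lagrange.
The subgroups of order 7 are: {(0,0), (0,1), (0,2), (0,3), (0,4), (0,5), (0,6)}; {(0,0), (1,0), (2,0), (3,0), (4,0), (5,0), (6,0)}; {(0,0), (1,1), (2,2), (3,3), (4,4), (5,5), (6,6)}; {(0,0), (1,2), (2,4), (3,6), (4,1), (5,3), (6,5)}; … (8 in all).
So G has 8 subgroups of order 7.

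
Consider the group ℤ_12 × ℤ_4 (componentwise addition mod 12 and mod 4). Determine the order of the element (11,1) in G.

12

The order of (11,1) in Z_12 × Z_4 is lcm(ord(11) in Z_12, ord(1) in Z_4).
ord(11) = 12 and ord(1) = 4, so |⟨(11,1)⟩| = lcm(12, 4) = 12.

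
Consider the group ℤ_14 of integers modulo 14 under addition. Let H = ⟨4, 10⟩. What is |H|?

7

|⟨4⟩| = 7 and |⟨10⟩| = 7, so |H| is a multiple of lcm(7, 7) = 7 and divides |G| = 14.
Closing under the operation: H = {0, 2, 4, 6, 8, 10, 12}, so |H| = 7.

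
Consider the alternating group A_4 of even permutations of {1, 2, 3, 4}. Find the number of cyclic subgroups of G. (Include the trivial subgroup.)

Each element a generates a cyclic subgroup ⟨a⟩; distinct elements may generate the same one (a cyclic group of order d has φ(d) generators).
Cyclic subgroups by order — order 1: 1; order 2: 3; order 3: 4.
Total: 8.

8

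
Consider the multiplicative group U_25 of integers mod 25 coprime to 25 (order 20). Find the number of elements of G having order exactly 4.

The elements of order 4 are: 7, 18.
That's 2.

2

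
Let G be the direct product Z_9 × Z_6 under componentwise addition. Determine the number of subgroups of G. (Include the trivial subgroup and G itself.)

20

|G| = 54, so by Lagrange every subgroup order divides 54. Divisors: 1, 2, 3, 6, 9, 18, 27, 54.
Subgroups by order — order 1: 1; order 2: 1; order 3: 4; order 6: 4; order 9: 4; order 18: 4; order 27: 1; order 54: 1.
Total: 1 + 1 + 4 + 4 + 4 + 4 + 1 + 1 = 20.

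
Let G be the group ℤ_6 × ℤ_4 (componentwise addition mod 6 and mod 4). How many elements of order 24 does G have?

0

An element (a,b) has order lcm(ord(a), ord(b)); count pairs with lcm equal to 24.
Enumerating gives 0 such elements.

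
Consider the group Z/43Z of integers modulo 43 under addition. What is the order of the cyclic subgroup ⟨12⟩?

In Z/43Z, the order of an element a is n/gcd(a, n).
gcd(12, 43) = 1, so |⟨12⟩| = 43/1 = 43.

43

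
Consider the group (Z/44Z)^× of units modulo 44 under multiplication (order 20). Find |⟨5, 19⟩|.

|⟨5⟩| = 5 and |⟨19⟩| = 10, so |H| is a multiple of lcm(5, 10) = 10 and divides |G| = 20.
Closing under the operation: H = {1, 5, 7, 9, 19, 25, 35, 37, 39, 43}, so |H| = 10.

10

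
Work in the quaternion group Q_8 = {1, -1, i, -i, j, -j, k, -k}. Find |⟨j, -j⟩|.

|⟨j⟩| = 4 and |⟨-j⟩| = 4, so |H| is a multiple of lcm(4, 4) = 4 and divides |G| = 8.
Closing under the operation: H = {1, -1, j, -j}, so |H| = 4.

4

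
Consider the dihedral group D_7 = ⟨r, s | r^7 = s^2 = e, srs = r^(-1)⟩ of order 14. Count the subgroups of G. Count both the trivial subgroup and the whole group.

|G| = 14, so by Lagrange every subgroup order divides 14. Divisors: 1, 2, 7, 14.
Subgroups by order — order 1: 1; order 2: 7; order 7: 1; order 14: 1.
Total: 1 + 7 + 1 + 1 = 10.

10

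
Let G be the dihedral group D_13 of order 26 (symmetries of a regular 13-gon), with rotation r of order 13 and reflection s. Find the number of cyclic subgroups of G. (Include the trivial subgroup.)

Group the elements of G by the cyclic subgroup they generate; each cyclic subgroup of order d accounts for φ(d) elements.
Cyclic subgroups by order — order 1: 1; order 2: 13; order 13: 1.
Total: 15.

15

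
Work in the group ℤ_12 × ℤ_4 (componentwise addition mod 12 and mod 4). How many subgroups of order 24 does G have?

3

|G| = 48 and 24 | 48, so subgroups of order 24 are possible by Lagrange.
The subgroups of order 24 are: {(0,0), (0,1), (0,2), (0,3), (2,0), (2,1), (2,2), (2,3), (4,0), (4,1), (4,2), (4,3), (6,0), (6,1), (6,2), (6,3), (8,0), (8,1), (8,2), (8,3), (10,0), (10,1), (10,2), (10,3)}; {(0,0), (0,2), (1,0), (1,2), (2,0), (2,2), (3,0), (3,2), (4,0), (4,2), (5,0), (5,2), (6,0), (6,2), (7,0), (7,2), (8,0), (8,2), (9,0), (9,2), (10,0), (10,2), (11,0), (11,2)}; {(0,0), (0,2), (1,1), (1,3), (2,0), (2,2), (3,1), (3,3), (4,0), (4,2), (5,1), (5,3), (6,0), (6,2), (7,1), (7,3), (8,0), (8,2), (9,1), (9,3), (10,0), (10,2), (11,1), (11,3)}.
So G has 3 subgroups of order 24.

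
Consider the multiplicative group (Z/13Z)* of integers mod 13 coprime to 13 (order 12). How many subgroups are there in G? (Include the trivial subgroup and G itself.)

|G| = 12, so by Lagrange every subgroup order divides 12. Divisors: 1, 2, 3, 4, 6, 12.
Subgroups by order — order 1: 1; order 2: 1; order 3: 1; order 4: 1; order 6: 1; order 12: 1.
Total: 1 + 1 + 1 + 1 + 1 + 1 = 6.

6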